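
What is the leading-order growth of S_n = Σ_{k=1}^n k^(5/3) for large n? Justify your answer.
S_n ~ (3/8) · n^(8/3)

Integral comparison: Σ_{k=1}^n k^(5/3) = ∫_0^n x^(5/3) dx + O(n^(5/3)). The integral is n^(1 + 5/3) / (1 + 5/3) = n^((5+3)/3) / ((5+3)/3) = (3/8) · n^(8/3).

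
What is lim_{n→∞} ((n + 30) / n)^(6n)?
lim = e^180

Rewrite as (1 + 30/n)^(6n). By the standard limit (1 + x/n)^n → e^x, we have (1 + 30/n)^n → e^30, and raising to the 6th power gives e^180.
More precisely, ln[(1 + 30/n)^(6n)] = 6n · ln(1 + 30/n) = 6n · (30/n + O(1/n^2)) = 180 + O(1/n) → 180.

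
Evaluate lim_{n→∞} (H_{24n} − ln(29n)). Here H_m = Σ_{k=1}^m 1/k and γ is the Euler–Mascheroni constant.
lim = ln(24/29) + γ

By Euler-Maclaurin, H_m = ln m + γ + O(1/m). So
  H_{24n} − ln(29n) = ln(24n) + γ − ln(29n) + O(1/n)
                       = ln(24/29) + γ + O(1/n).
Hence the limit is ln(24/29) + γ.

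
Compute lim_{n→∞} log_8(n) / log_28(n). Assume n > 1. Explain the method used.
lim = ln(28) / ln(8) = log_8(28)

Change of base: log_8(n) = ln n / ln 8 and log_28(n) = ln n / ln 28. The ratio is (ln n / ln 8) · (ln 28 / ln n) = ln 28 / ln 8, a constant independent of n. So the limit is ln 28 / ln 8 = log_8(28).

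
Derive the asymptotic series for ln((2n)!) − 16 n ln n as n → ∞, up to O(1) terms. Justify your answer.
ln((2n)!) − 16 n ln n = −14 n ln n + 2(ln 2 − 1) n + (1/2) ln(2π·2n) + O(1/n)

Stirling: ln((2n)!) = 2n ln(2n) − 2n + (1/2) ln(2π·2n) + O(1/n).
Expand 2n ln(2n) = 2n (ln n + ln 2) = 2n ln n + 2n ln 2.
Subtract 16n ln n: leading term is (2 − 16) n ln n = −14 n ln n. The next term is 2n ln 2 − 2n = 2(ln 2 − 1) n. Then the (1/2) ln(2π·2n) correction.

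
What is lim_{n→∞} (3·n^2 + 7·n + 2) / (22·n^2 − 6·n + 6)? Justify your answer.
lim = 3/22

For large n the leading n^2 terms dominate both numerator and denominator. Dividing top and bottom by n^2, every other term tends to 0, leaving 3/22.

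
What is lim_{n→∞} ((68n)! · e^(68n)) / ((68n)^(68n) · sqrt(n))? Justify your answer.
lim = sqrt(2π·68)

Stirling: (68n)! ~ sqrt(2π·68n) · (68n/e)^(68n). Hence
  (68n)! · e^(68n) / (68n)^(68n) ~ sqrt(2π·68n).
Dividing by sqrt(n): sqrt(2π·68n) / sqrt(n) = sqrt(2π·68) · n^((1−1)/2), so the limit is sqrt(2π·68).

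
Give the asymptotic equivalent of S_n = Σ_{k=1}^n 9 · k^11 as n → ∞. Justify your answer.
S_n ~ 3 · n^12 / 4

By integral comparison (Euler-Maclaurin), Σ_{k=1}^n 9 · k^11 = 9 · ∫_0^n x^11 dx + O(n^11) = 9 · n^12/12 = 3 · n^12 / 4 + O(n^11). (Equivalently, Faulhaber's formula gives the same leading term.)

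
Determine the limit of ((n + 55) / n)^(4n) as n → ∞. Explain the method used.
lim = e^220

Rewrite as (1 + 55/n)^(4n). By the standard limit (1 + x/n)^n → e^x, we have (1 + 55/n)^n → e^55, and raising to the 4th power gives e^220.
More precisely, ln[(1 + 55/n)^(4n)] = 4n · ln(1 + 55/n) = 4n · (55/n + O(1/n^2)) = 220 + O(1/n) → 220.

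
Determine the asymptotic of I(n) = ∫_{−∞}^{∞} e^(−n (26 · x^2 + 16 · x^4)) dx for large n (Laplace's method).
I(n) ~ sqrt(π/(26n))

φ(x) = 26 · x^2 + 16 · x^4 has its unique global minimum at x* = 0 (since φ'(x) = 52x + 64x^3 = 0 only at x = 0 for real x with both coefficients positive, and φ → ∞ as |x| → ∞). At x* = 0, φ(0) = 0 and φ''(0) = 52. Laplace's method then gives
  I(n) ~ sqrt(2π / (n · φ''(0))) · e^(−n φ(0)) = sqrt(2π / (52n)) = sqrt(π/(26n)).
The 16 · x^4 term contributes only at subleading order (an O(1/n) relative correction).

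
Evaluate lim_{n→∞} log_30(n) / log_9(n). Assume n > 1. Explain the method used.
lim = ln(9) / ln(30) = log_30(9)

Change of base: log_30(n) = ln n / ln 30 and log_9(n) = ln n / ln 9. The ratio is (ln n / ln 30) · (ln 9 / ln n) = ln 9 / ln 30, a constant independent of n. So the limit is ln 9 / ln 30 = log_30(9).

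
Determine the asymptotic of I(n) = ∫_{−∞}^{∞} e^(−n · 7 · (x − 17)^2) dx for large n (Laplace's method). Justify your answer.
I(n) = sqrt(π/(7n))

Here φ(x) = 7 · (x − 17)^2 has its unique minimum at x* = 17 with φ(x*) = 0 and φ''(x*) = 14. Laplace's method gives
  I(n) ~ e^(−n φ(x*)) · sqrt(2π / (n · φ''(x*))) = sqrt(2π / (14n)) = sqrt(π/(7n)).
This is exact: substituting u = (x − 17)·sqrt(7n) gives I(n) = (1/sqrt(7n)) ∫_{−∞}^{∞} e^(−u^2) du = sqrt(π/(7n)).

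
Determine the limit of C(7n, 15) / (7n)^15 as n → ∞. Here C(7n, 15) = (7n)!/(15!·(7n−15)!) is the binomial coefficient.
lim = 1/15! = 1/1307674368000

With N = 7n → ∞: C(N, 15) / N^15 = [N(N−1)…(N−14)] / (15! · N^15) = (1/15!) · 1 · (1 − 1/(7n)) · … · (1 − 14/(7n)). Each factor → 1 as N → ∞, so the limit is 1/15! = 1/1307674368000.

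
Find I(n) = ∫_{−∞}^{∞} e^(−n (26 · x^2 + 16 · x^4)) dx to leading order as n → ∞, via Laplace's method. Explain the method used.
I(n) ~ sqrt(π/(26n))

φ(x) = 26 · x^2 + 16 · x^4 has its unique global minimum at x* = 0 (since φ'(x) = 52x + 64x^3 = 0 only at x = 0 for real x with both coefficients positive, and φ → ∞ as |x| → ∞). At x* = 0, φ(0) = 0 and φ''(0) = 52. Laplace's method then gives
  I(n) ~ sqrt(2π / (n · φ''(0))) · e^(−n φ(0)) = sqrt(2π / (52n)) = sqrt(π/(26n)).
The 16 · x^4 term contributes only at subleading order (an O(1/n) relative correction).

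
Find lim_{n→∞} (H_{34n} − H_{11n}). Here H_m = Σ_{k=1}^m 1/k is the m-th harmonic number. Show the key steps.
lim = ln(34/11)

Euler-Maclaurin gives H_m = ln m + γ + 1/(2m) + O(1/m^2). The γ and O(1/m) terms cancel in the difference:
  H_{34n} − H_{11n} = ln(34n) − ln(11n) + O(1/n) = ln(34/11) + O(1/n).
Hence the limit is ln(34/11).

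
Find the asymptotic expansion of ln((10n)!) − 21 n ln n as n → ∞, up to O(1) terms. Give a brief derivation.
ln((10n)!) − 21 n ln n = −11 n ln n + 10(ln 10 − 1) n + (1/2) ln(2π·10n) + O(1/n)

Stirling: ln((10n)!) = 10n ln(10n) − 10n + (1/2) ln(2π·10n) + O(1/n).
Expand 10n ln(10n) = 10n (ln n + ln 10) = 10n ln n + 10n ln 10.
Subtract 21n ln n: leading term is (10 − 21) n ln n = −11 n ln n. The next term is 10n ln 10 − 10n = 10(ln 10 − 1) n. Then the (1/2) ln(2π·10n) correction.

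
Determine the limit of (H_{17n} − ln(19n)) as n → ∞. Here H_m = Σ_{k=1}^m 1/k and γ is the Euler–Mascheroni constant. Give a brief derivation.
lim = ln(17/19) + γ

By Euler-Maclaurin, H_m = ln m + γ + O(1/m). So
  H_{17n} − ln(19n) = ln(17n) + γ − ln(19n) + O(1/n)
                       = ln(17/19) + γ + O(1/n).
Hence the limit is ln(17/19) + γ.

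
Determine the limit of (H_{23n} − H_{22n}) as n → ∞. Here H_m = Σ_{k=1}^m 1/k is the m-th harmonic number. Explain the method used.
lim = ln(23/22)

Euler-Maclaurin gives H_m = ln m + γ + 1/(2m) + O(1/m^2). The γ and O(1/m) terms cancel in the difference:
  H_{23n} − H_{22n} = ln(23n) − ln(22n) + O(1/n) = ln(23/22) + O(1/n).
Hence the limit is ln(23/22).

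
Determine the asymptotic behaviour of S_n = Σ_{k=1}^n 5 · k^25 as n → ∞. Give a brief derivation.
S_n ~ 5 · n^26 / 26

By integral comparison (Euler-Maclaurin), Σ_{k=1}^n 5 · k^25 = 5 · ∫_0^n x^25 dx + O(n^25) = 5 · n^26/26 + O(n^25). (Equivalently, Faulhaber's formula gives the same leading term.)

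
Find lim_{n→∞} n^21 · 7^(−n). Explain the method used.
lim = 0

Exponentials with base > 1 dominate every fixed polynomial: for any fixed c, n^c / 7^n → 0 as n → ∞ (e.g. by the ratio test, or by writing 7^n = e^(n ln 7) and noting e^(n ln 7) / n^c → ∞). Hence n^21 · 7^(−n) = n^21 / 7^n → 0.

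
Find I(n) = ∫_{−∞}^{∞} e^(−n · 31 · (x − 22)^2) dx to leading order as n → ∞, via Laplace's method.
I(n) = sqrt(π/(31n))

Here φ(x) = 31 · (x − 22)^2 has its unique minimum at x* = 22 with φ(x*) = 0 and φ''(x*) = 62. Laplace's method gives
  I(n) ~ e^(−n φ(x*)) · sqrt(2π / (n · φ''(x*))) = sqrt(2π / (62n)) = sqrt(π/(31n)).
This is exact: substituting u = (x − 22)·sqrt(31n) gives I(n) = (1/sqrt(31n)) ∫_{−∞}^{∞} e^(−u^2) du = sqrt(π/(31n)).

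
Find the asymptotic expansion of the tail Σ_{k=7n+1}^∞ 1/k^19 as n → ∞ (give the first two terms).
Σ_{k>7n} 1/k^19 = 1/(18 · (7n)^18) − 1/(2 · (7n)^19) + O(1/(7n)^20)

Compare to the integral: ∫_{7n}^∞ x^(−19) dx = [−x^(−18)/18]_{7n}^∞ = 1/((19−1)·(7n)^18). The Euler-Maclaurin correction adds −f(7n)/2 = −1/(2·(7n)^19). Euler-Maclaurin then gives
  Σ_{k>7n} 1/k^19 = ∫_{7n}^∞ dx/x^19 − 1/(2·(7n)^19) + O(1/(7n)^20).
(Equivalently this is ζ(19) − Σ_{k≤7n} 1/k^19.)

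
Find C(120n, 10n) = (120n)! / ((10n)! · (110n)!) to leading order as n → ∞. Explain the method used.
C(120n, 10n) ~ (8916100448256/285311670611)^(10n) · sqrt(6/(11π·10n))

Write N = 10n. Apply Stirling to each factorial:
  (12N)! ~ sqrt(2π·12N) · (12N/e)^(12N),
  N! ~ sqrt(2π N) · (N/e)^N,
  (11N)! ~ sqrt(2π·11N) · (11N/e)^(11N).
The exponential factors combine to (12N)^(12N) / (N^N · (11N)^(11N)) = 12^(12N)/11^(11N) = (12^12/11^11)^N = (8916100448256/285311670611)^N.
The square-root prefactors combine to sqrt(2π·12N) / (sqrt(2π N)·sqrt(2π·11N)) = sqrt(12 / (2π·11·N)) = sqrt(6/(11π·10n)).
Substituting N = 10n: C(120n, 10n) ~ (8916100448256/285311670611)^(10n) · sqrt(6/(11π·10n)).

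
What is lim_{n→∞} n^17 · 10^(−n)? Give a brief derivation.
lim = 0

Exponentials with base > 1 dominate every fixed polynomial: for any fixed c, n^c / 10^n → 0 as n → ∞ (e.g. by the ratio test, or by writing 10^n = e^(n ln 10) and noting e^(n ln 10) / n^c → ∞). Hence n^17 · 10^(−n) = n^17 / 10^n → 0.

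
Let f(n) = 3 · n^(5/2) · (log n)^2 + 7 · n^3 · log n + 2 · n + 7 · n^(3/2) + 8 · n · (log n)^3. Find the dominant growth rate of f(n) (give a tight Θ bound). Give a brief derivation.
f(n) ∈ Θ(n^3 · log n)

Compare the terms by growth order. For large n, n^a · (log n)^b dominates n^a' · (log n)^b' iff a > a', or (a = a' and b > b'). Ranking the 5 terms shows the dominant one is 7 · n^3 · log n. Hence f(n) ∈ Θ(n^3 · log n).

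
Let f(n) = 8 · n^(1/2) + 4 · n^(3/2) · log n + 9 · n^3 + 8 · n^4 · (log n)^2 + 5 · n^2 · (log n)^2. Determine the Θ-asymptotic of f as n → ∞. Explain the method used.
f(n) ∈ Θ(n^4 · (log n)^2)

Compare the terms by growth order. For large n, n^a · (log n)^b dominates n^a' · (log n)^b' iff a > a', or (a = a' and b > b'). Ranking the 5 terms shows the dominant one is 8 · n^4 · (log n)^2. Hence f(n) ∈ Θ(n^4 · (log n)^2).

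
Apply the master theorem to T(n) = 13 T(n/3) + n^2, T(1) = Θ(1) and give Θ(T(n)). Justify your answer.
T(n) = Θ(n^(log_3 13))

Master theorem: compare f(n) = n^2 to n^(log_3 13) where log_3 13 ≈ 2.335. Since 2 < log_3 13, we have f(n) = O(n^(log_3 13 − ε)) for some ε > 0 — Case 1. Hence T(n) = Θ(n^(log_3 13)).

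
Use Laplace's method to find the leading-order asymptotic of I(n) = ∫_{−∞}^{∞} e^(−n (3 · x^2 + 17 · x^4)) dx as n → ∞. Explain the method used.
I(n) ~ sqrt(π/(3n))

φ(x) = 3 · x^2 + 17 · x^4 has its unique global minimum at x* = 0 (since φ'(x) = 6x + 68x^3 = 0 only at x = 0 for real x with both coefficients positive, and φ → ∞ as |x| → ∞). At x* = 0, φ(0) = 0 and φ''(0) = 6. Laplace's method then gives
  I(n) ~ sqrt(2π / (n · φ''(0))) · e^(−n φ(0)) = sqrt(2π / (6n)) = sqrt(π/(3n)).
The 17 · x^4 term contributes only at subleading order (an O(1/n) relative correction).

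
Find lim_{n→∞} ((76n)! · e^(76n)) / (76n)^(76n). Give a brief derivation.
lim = ∞

Stirling: (76n)! ~ sqrt(2π·76n) · (76n/e)^(76n). Hence
  (76n)! · e^(76n) / (76n)^(76n) ~ sqrt(2π·76n) = sqrt(2π·76) · sqrt(n) → ∞.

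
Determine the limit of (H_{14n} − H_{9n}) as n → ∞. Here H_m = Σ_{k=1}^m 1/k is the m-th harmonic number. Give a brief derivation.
lim = ln(14/9)

Euler-Maclaurin gives H_m = ln m + γ + 1/(2m) + O(1/m^2). The γ and O(1/m) terms cancel in the difference:
  H_{14n} − H_{9n} = ln(14n) − ln(9n) + O(1/n) = ln(14/9) + O(1/n).
Hence the limit is ln(14/9).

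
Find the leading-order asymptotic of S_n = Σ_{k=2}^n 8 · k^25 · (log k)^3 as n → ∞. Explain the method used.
S_n ~ 4 · n^26 · (log n)^3 / 13

By integral comparison, S_n = ∫_1^n 8 · x^25 · (log x)^3 dx + O(n^25 · (log n)^3). For the integral, the leading term of ∫_1^n x^25 (log x)^3 dx is n^26/26 · (log n)^3 (by repeated integration by parts; each step lowers the log-exponent and produces a relatively O(1/log n) correction). Hence S_n ~ 4 · n^26 · (log n)^3 / 13.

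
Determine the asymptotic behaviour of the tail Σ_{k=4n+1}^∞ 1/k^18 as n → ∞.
Σ_{k>4n} 1/k^18 ~ 1/(17 · (4n)^17)

Compare to the integral: ∫_{4n}^∞ x^(−18) dx = [−x^(−17)/17]_{4n}^∞ = 1/((18−1)·(4n)^17). Euler-Maclaurin then gives
  Σ_{k>4n} 1/k^18 = ∫_{4n}^∞ dx/x^18 − 1/(2·(4n)^18) + O(1/(4n)^19).
(Equivalently this is ζ(18) − Σ_{k≤4n} 1/k^18.)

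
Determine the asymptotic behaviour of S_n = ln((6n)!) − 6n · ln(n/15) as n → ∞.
S_n ~ 6n · (ln 90 − 1) + O(ln n)

Stirling: ln((6n)!) = 6n ln(6n) − 6n + O(ln n).
  S_n = 6n ln(6n) − 6n − 6n ln(n/15) + O(ln n)
      = 6n ln(6n) − 6n ln n + 6n ln 15 − 6n + O(ln n)
      = 6n ln 6 + 6n ln 15 − 6n + O(ln n)
      = 6n (ln 90 − 1) + O(ln n).
Numerically ln(90) − 1 ≈ 3.4998.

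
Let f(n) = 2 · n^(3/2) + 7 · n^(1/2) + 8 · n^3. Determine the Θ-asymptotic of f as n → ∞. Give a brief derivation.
f(n) ∈ Θ(n^3)

Compare the terms by growth order. For large n, n^a · (log n)^b dominates n^a' · (log n)^b' iff a > a', or (a = a' and b > b'). Ranking the 3 terms shows the dominant one is 8 · n^3. Hence f(n) ∈ Θ(n^3).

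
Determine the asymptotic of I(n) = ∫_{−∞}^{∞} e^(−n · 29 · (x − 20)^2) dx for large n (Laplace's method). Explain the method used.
I(n) = sqrt(π/(29n))

Here φ(x) = 29 · (x − 20)^2 has its unique minimum at x* = 20 with φ(x*) = 0 and φ''(x*) = 58. Laplace's method gives
  I(n) ~ e^(−n φ(x*)) · sqrt(2π / (n · φ''(x*))) = sqrt(2π / (58n)) = sqrt(π/(29n)).
This is exact: substituting u = (x − 20)·sqrt(29n) gives I(n) = (1/sqrt(29n)) ∫_{−∞}^{∞} e^(−u^2) du = sqrt(π/(29n)).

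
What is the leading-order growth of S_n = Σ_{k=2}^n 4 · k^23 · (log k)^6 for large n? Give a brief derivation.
S_n ~ n^24 · (log n)^6 / 6

By integral comparison, S_n = ∫_1^n 4 · x^23 · (log x)^6 dx + O(n^23 · (log n)^6). For the integral, the leading term of ∫_1^n x^23 (log x)^6 dx is n^24/24 · (log n)^6 (by repeated integration by parts; each step lowers the log-exponent and produces a relatively O(1/log n) correction). Hence S_n ~ n^24 · (log n)^6 / 6.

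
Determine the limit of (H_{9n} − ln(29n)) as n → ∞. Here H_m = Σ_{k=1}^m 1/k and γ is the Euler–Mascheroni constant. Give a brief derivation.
lim = ln(9/29) + γ

By Euler-Maclaurin, H_m = ln m + γ + O(1/m). So
  H_{9n} − ln(29n) = ln(9n) + γ − ln(29n) + O(1/n)
                       = ln(9/29) + γ + O(1/n).
Hence the limit is ln(9/29) + γ.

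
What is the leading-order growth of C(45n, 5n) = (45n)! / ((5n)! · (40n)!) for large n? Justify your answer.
C(45n, 5n) ~ (387420489/16777216)^(5n) · sqrt(9/(16π·5n))

Write N = 5n. Apply Stirling to each factorial:
  (9N)! ~ sqrt(2π·9N) · (9N/e)^(9N),
  N! ~ sqrt(2π N) · (N/e)^N,
  (8N)! ~ sqrt(2π·8N) · (8N/e)^(8N).
The exponential factors combine to (9N)^(9N) / (N^N · (8N)^(8N)) = 9^(9N)/8^(8N) = (9^9/8^8)^N = (387420489/16777216)^N.
The square-root prefactors combine to sqrt(2π·9N) / (sqrt(2π N)·sqrt(2π·8N)) = sqrt(9 / (2π·8·N)) = sqrt(9/(16π·5n)).
Substituting N = 5n: C(45n, 5n) ~ (387420489/16777216)^(5n) · sqrt(9/(16π·5n)).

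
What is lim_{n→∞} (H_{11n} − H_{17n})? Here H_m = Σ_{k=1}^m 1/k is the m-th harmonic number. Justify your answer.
lim = ln(11/17)

Euler-Maclaurin gives H_m = ln m + γ + 1/(2m) + O(1/m^2). The γ and O(1/m) terms cancel in the difference:
  H_{11n} − H_{17n} = ln(11n) − ln(17n) + O(1/n) = ln(11/17) + O(1/n).
Hence the limit is ln(11/17).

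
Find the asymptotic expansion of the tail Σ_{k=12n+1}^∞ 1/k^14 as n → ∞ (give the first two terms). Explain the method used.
Σ_{k>12n} 1/k^14 = 1/(13 · (12n)^13) − 1/(2 · (12n)^14) + O(1/(12n)^15)

Compare to the integral: ∫_{12n}^∞ x^(−14) dx = [−x^(−13)/13]_{12n}^∞ = 1/((14−1)·(12n)^13). The Euler-Maclaurin correction adds −f(12n)/2 = −1/(2·(12n)^14). Euler-Maclaurin then gives
  Σ_{k>12n} 1/k^14 = ∫_{12n}^∞ dx/x^14 − 1/(2·(12n)^14) + O(1/(12n)^15).
(Equivalently this is ζ(14) − Σ_{k≤12n} 1/k^14.)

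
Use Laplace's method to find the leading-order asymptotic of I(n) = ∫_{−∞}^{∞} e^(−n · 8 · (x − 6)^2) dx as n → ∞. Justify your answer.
I(n) = sqrt(π/(8n))

Here φ(x) = 8 · (x − 6)^2 has its unique minimum at x* = 6 with φ(x*) = 0 and φ''(x*) = 16. Laplace's method gives
  I(n) ~ e^(−n φ(x*)) · sqrt(2π / (n · φ''(x*))) = sqrt(2π / (16n)) = sqrt(π/(8n)).
This is exact: substituting u = (x − 6)·sqrt(8n) gives I(n) = (1/sqrt(8n)) ∫_{−∞}^{∞} e^(−u^2) du = sqrt(π/(8n)).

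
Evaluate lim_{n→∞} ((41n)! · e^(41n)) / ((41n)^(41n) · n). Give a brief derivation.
lim = 0

Stirling: (41n)! ~ sqrt(2π·41n) · (41n/e)^(41n). Hence
  (41n)! · e^(41n) / (41n)^(41n) ~ sqrt(2π·41n).
Dividing by n: sqrt(2π·41n) / n = sqrt(2π·41) · n^((1−2)/2), so the expression behaves like sqrt(2π·41) · n^((1−2)/2) → 0.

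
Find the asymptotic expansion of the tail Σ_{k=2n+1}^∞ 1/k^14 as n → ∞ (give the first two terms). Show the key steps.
Σ_{k>2n} 1/k^14 = 1/(13 · (2n)^13) − 1/(2 · (2n)^14) + O(1/(2n)^15)

Compare to the integral: ∫_{2n}^∞ x^(−14) dx = [−x^(−13)/13]_{2n}^∞ = 1/((14−1)·(2n)^13). The Euler-Maclaurin correction adds −f(2n)/2 = −1/(2·(2n)^14). Euler-Maclaurin then gives
  Σ_{k>2n} 1/k^14 = ∫_{2n}^∞ dx/x^14 − 1/(2·(2n)^14) + O(1/(2n)^15).
(Equivalently this is ζ(14) − Σ_{k≤2n} 1/k^14.)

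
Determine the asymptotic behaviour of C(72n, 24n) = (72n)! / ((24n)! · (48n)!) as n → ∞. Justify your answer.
C(72n, 24n) ~ (27/4)^(24n) · sqrt(3/(4π·24n))

Write N = 24n. Apply Stirling to each factorial:
  (3N)! ~ sqrt(2π·3N) · (3N/e)^(3N),
  N! ~ sqrt(2π N) · (N/e)^N,
  (2N)! ~ sqrt(2π·2N) · (2N/e)^(2N).
The exponential factors combine to (3N)^(3N) / (N^N · (2N)^(2N)) = 3^(3N)/2^(2N) = (3^3/2^2)^N = (27/4)^N.
The square-root prefactors combine to sqrt(2π·3N) / (sqrt(2π N)·sqrt(2π·2N)) = sqrt(3 / (2π·2·N)) = sqrt(3/(4π·24n)).
Substituting N = 24n: C(72n, 24n) ~ (27/4)^(24n) · sqrt(3/(4π·24n)).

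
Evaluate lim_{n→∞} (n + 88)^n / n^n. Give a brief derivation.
lim = e^88

Rewrite as (1 + 88/n)^(n). By the standard limit (1 + x/n)^n → e^x, we have (1 + 88/n)^n → e^88, and raising to the 1st power gives e^88.
More precisely, ln[(1 + 88/n)^(n)] = n · ln(1 + 88/n) = n · (88/n + O(1/n^2)) = 88 + O(1/n) → 88.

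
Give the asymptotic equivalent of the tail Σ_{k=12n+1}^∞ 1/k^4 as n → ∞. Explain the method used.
Σ_{k>12n} 1/k^4 ~ 1/(3 · (12n)^3)

Compare to the integral: ∫_{12n}^∞ x^(−4) dx = [−x^(−3)/3]_{12n}^∞ = 1/((4−1)·(12n)^3). Euler-Maclaurin then gives
  Σ_{k>12n} 1/k^4 = ∫_{12n}^∞ dx/x^4 − 1/(2·(12n)^4) + O(1/(12n)^5).
(Equivalently this is ζ(4) − Σ_{k≤12n} 1/k^4.)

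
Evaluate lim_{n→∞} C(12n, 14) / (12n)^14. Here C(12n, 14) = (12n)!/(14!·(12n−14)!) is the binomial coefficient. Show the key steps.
lim = 1/14! = 1/87178291200

With N = 12n → ∞: C(N, 14) / N^14 = [N(N−1)…(N−13)] / (14! · N^14) = (1/14!) · 1 · (1 − 1/(12n)) · … · (1 − 13/(12n)). Each factor → 1 as N → ∞, so the limit is 1/14! = 1/87178291200.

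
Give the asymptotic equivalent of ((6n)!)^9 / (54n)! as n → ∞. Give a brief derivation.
((6n)!)^9/(54n)! ~ ((2π·6n)^(8/2) / 3) · 9^(−9·6n)  →  0

Write N = 6n. Stirling: N! ~ sqrt(2π N)(N/e)^N and (9N)! ~ sqrt(2π·9N)·(9N/e)^(9N).
  (N!)^9/(9N)! ~ (2π N)^(9/2) (N/e)^(9N) / [sqrt(2π·9N) (9N/e)^(9N)]
     = (2π N)^(9/2) / sqrt(2π·9N) · (N/(9N))^(9N)
     = (2π N)^((9−1)/2) / 3 · 9^(−9N).
Since 9^9 > 1, the factor 9^(−9N) decays exponentially, so the ratio → 0. Substituting N = 6n gives the stated form.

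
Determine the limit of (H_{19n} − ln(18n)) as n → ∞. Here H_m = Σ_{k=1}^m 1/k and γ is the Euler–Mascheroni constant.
lim = ln(19/18) + γ

By Euler-Maclaurin, H_m = ln m + γ + O(1/m). So
  H_{19n} − ln(18n) = ln(19n) + γ − ln(18n) + O(1/n)
                       = ln(19/18) + γ + O(1/n).
Hence the limit is ln(19/18) + γ.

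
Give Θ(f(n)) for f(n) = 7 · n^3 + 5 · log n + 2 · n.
f(n) ∈ Θ(n^3)

Compare the terms by growth order. For large n, n^a · (log n)^b dominates n^a' · (log n)^b' iff a > a', or (a = a' and b > b'). Ranking the 3 terms shows the dominant one is 7 · n^3. Hence f(n) ∈ Θ(n^3).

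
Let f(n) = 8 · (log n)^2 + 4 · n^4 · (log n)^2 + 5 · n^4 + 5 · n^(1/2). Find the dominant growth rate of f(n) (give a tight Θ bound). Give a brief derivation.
f(n) ∈ Θ(n^4 · (log n)^2)

Compare the terms by growth order. For large n, n^a · (log n)^b dominates n^a' · (log n)^b' iff a > a', or (a = a' and b > b'). Ranking the 4 terms shows the dominant one is 4 · n^4 · (log n)^2. Hence f(n) ∈ Θ(n^4 · (log n)^2).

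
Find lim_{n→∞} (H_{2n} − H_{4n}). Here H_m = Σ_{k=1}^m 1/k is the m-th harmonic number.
lim = ln(2/4) = −ln 2

Euler-Maclaurin gives H_m = ln m + γ + 1/(2m) + O(1/m^2). The γ and O(1/m) terms cancel in the difference:
  H_{2n} − H_{4n} = ln(2n) − ln(4n) + O(1/n) = ln(2/4) + O(1/n).
Hence the limit is ln(2/4) = −ln 2.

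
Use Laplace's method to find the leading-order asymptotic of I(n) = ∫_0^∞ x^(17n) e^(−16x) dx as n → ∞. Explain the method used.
I(n) ~ (sqrt(2π·17n) / 16) · (17n/(16e))^(17n)

Write the integrand as exp(17n ln x − 16x) and set f(x) = 17n ln x − 16x. Then f'(x) = 17n/x − 16 = 0 at x* = 17n/16, and f''(x*) = −17n/x*^2 = −16^2/(17n). Laplace's method (interior maximum) gives
  I(n) ~ e^(f(x*)) · sqrt(2π / |f''(x*)|)
        = exp(17n ln(17n/16) − 17n) · sqrt(2π · 17n / 16^2)
        = (17n/16)^(17n) e^(−17n) · sqrt(2π·17n) / 16
        = (sqrt(2π·17n) / 16) · (17n/(16e))^(17n).
This matches Γ(17n+1)/16^(17n+1) with Stirling applied to Γ.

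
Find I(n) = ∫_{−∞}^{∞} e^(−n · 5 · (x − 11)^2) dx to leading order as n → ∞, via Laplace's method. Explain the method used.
I(n) = sqrt(π/(5n))

Here φ(x) = 5 · (x − 11)^2 has its unique minimum at x* = 11 with φ(x*) = 0 and φ''(x*) = 10. Laplace's method gives
  I(n) ~ e^(−n φ(x*)) · sqrt(2π / (n · φ''(x*))) = sqrt(2π / (10n)) = sqrt(π/(5n)).
This is exact: substituting u = (x − 11)·sqrt(5n) gives I(n) = (1/sqrt(5n)) ∫_{−∞}^{∞} e^(−u^2) du = sqrt(π/(5n)).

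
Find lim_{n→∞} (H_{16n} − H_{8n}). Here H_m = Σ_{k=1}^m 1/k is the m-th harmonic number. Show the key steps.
lim = ln(16/8) = ln 2

Euler-Maclaurin gives H_m = ln m + γ + 1/(2m) + O(1/m^2). The γ and O(1/m) terms cancel in the difference:
  H_{16n} − H_{8n} = ln(16n) − ln(8n) + O(1/n) = ln(16/8) + O(1/n).
Hence the limit is ln(16/8) = ln 2.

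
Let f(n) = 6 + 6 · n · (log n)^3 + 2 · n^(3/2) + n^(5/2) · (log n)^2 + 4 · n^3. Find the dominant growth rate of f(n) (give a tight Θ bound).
f(n) ∈ Θ(n^3)

Compare the terms by growth order. For large n, n^a · (log n)^b dominates n^a' · (log n)^b' iff a > a', or (a = a' and b > b'). Ranking the 5 terms shows the dominant one is 4 · n^3. Hence f(n) ∈ Θ(n^3).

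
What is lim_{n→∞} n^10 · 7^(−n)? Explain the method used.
lim = 0

Exponentials with base > 1 dominate every fixed polynomial: for any fixed c, n^c / 7^n → 0 as n → ∞ (e.g. by the ratio test, or by writing 7^n = e^(n ln 7) and noting e^(n ln 7) / n^c → ∞). Hence n^10 · 7^(−n) = n^10 / 7^n → 0.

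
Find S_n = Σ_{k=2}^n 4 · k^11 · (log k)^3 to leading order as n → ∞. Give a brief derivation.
S_n ~ n^12 · (log n)^3 / 3

By integral comparison, S_n = ∫_1^n 4 · x^11 · (log x)^3 dx + O(n^11 · (log n)^3). For the integral, the leading term of ∫_1^n x^11 (log x)^3 dx is n^12/12 · (log n)^3 (by repeated integration by parts; each step lowers the log-exponent and produces a relatively O(1/log n) correction). Hence S_n ~ n^12 · (log n)^3 / 3.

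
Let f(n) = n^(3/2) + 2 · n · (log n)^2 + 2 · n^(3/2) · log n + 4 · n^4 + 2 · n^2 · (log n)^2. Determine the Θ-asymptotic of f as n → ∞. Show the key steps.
f(n) ∈ Θ(n^4)

Compare the terms by growth order. For large n, n^a · (log n)^b dominates n^a' · (log n)^b' iff a > a', or (a = a' and b > b'). Ranking the 5 terms shows the dominant one is 4 · n^4. Hence f(n) ∈ Θ(n^4).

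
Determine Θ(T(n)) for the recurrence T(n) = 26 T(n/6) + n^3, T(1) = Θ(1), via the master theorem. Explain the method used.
T(n) = Θ(n^3)

log_6 26 ≈ 1.818. f(n) = n^3 dominates n^(log_6 26) since 3 > 1.818, and the regularity condition a·f(n/b) = 26·(n/6)^3 = (26/216)·n^3 ≤ c·f(n) holds with c = 26/216 ≈ 0.12 < 1. So this is Case 3: T(n) = Θ(f(n)) = Θ(n^3).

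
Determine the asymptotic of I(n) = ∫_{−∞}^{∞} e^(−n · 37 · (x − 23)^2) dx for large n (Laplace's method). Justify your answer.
I(n) = sqrt(π/(37n))

Here φ(x) = 37 · (x − 23)^2 has its unique minimum at x* = 23 with φ(x*) = 0 and φ''(x*) = 74. Laplace's method gives
  I(n) ~ e^(−n φ(x*)) · sqrt(2π / (n · φ''(x*))) = sqrt(2π / (74n)) = sqrt(π/(37n)).
This is exact: substituting u = (x − 23)·sqrt(37n) gives I(n) = (1/sqrt(37n)) ∫_{−∞}^{∞} e^(−u^2) du = sqrt(π/(37n)).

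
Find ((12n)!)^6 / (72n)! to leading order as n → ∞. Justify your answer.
((12n)!)^6/(72n)! ~ ((2π·12n)^(5/2) / sqrt(6)) · 6^(−6·12n)  →  0

Write N = 12n. Stirling: N! ~ sqrt(2π N)(N/e)^N and (6N)! ~ sqrt(2π·6N)·(6N/e)^(6N).
  (N!)^6/(6N)! ~ (2π N)^(6/2) (N/e)^(6N) / [sqrt(2π·6N) (6N/e)^(6N)]
     = (2π N)^(6/2) / sqrt(2π·6N) · (N/(6N))^(6N)
     = (2π N)^((6−1)/2) / sqrt(6) · 6^(−6N).
Since 6^6 > 1, the factor 6^(−6N) decays exponentially, so the ratio → 0. Substituting N = 12n gives the stated form.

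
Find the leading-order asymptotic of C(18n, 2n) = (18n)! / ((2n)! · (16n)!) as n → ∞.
C(18n, 2n) ~ (387420489/16777216)^(2n) · sqrt(9/(16π·2n))

Write N = 2n. Apply Stirling to each factorial:
  (9N)! ~ sqrt(2π·9N) · (9N/e)^(9N),
  N! ~ sqrt(2π N) · (N/e)^N,
  (8N)! ~ sqrt(2π·8N) · (8N/e)^(8N).
The exponential factors combine to (9N)^(9N) / (N^N · (8N)^(8N)) = 9^(9N)/8^(8N) = (9^9/8^8)^N = (387420489/16777216)^N.
The square-root prefactors combine to sqrt(2π·9N) / (sqrt(2π N)·sqrt(2π·8N)) = sqrt(9 / (2π·8·N)) = sqrt(9/(16π·2n)).
Substituting N = 2n: C(18n, 2n) ~ (387420489/16777216)^(2n) · sqrt(9/(16π·2n)).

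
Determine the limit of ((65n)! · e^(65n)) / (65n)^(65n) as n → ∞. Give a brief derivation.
lim = ∞

Stirling: (65n)! ~ sqrt(2π·65n) · (65n/e)^(65n). Hence
  (65n)! · e^(65n) / (65n)^(65n) ~ sqrt(2π·65n) = sqrt(2π·65) · sqrt(n) → ∞.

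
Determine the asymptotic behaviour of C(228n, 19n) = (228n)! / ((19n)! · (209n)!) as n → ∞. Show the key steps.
C(228n, 19n) ~ (8916100448256/285311670611)^(19n) · sqrt(6/(11π·19n))

Write N = 19n. Apply Stirling to each factorial:
  (12N)! ~ sqrt(2π·12N) · (12N/e)^(12N),
  N! ~ sqrt(2π N) · (N/e)^N,
  (11N)! ~ sqrt(2π·11N) · (11N/e)^(11N).
The exponential factors combine to (12N)^(12N) / (N^N · (11N)^(11N)) = 12^(12N)/11^(11N) = (12^12/11^11)^N = (8916100448256/285311670611)^N.
The square-root prefactors combine to sqrt(2π·12N) / (sqrt(2π N)·sqrt(2π·11N)) = sqrt(12 / (2π·11·N)) = sqrt(6/(11π·19n)).
Substituting N = 19n: C(228n, 19n) ~ (8916100448256/285311670611)^(19n) · sqrt(6/(11π·19n)).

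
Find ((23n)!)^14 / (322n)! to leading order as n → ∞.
((23n)!)^14/(322n)! ~ ((2π·23n)^(13/2) / sqrt(14)) · 14^(−14·23n)  →  0

Write N = 23n. Stirling: N! ~ sqrt(2π N)(N/e)^N and (14N)! ~ sqrt(2π·14N)·(14N/e)^(14N).
  (N!)^14/(14N)! ~ (2π N)^(14/2) (N/e)^(14N) / [sqrt(2π·14N) (14N/e)^(14N)]
     = (2π N)^(14/2) / sqrt(2π·14N) · (N/(14N))^(14N)
     = (2π N)^((14−1)/2) / sqrt(14) · 14^(−14N).
Since 14^14 > 1, the factor 14^(−14N) decays exponentially, so the ratio → 0. Substituting N = 23n gives the stated form.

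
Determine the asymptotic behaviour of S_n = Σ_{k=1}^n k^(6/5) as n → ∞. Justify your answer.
S_n ~ (5/11) · n^(11/5)

Integral comparison: Σ_{k=1}^n k^(6/5) = ∫_0^n x^(6/5) dx + O(n^(6/5)). The integral is n^(1 + 6/5) / (1 + 6/5) = n^((6+5)/5) / ((6+5)/5) = (5/11) · n^(11/5).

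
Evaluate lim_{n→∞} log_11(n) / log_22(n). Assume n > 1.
lim = ln(22) / ln(11) = log_11(22)

Change of base: log_11(n) = ln n / ln 11 and log_22(n) = ln n / ln 22. The ratio is (ln n / ln 11) · (ln 22 / ln n) = ln 22 / ln 11, a constant independent of n. So the limit is ln 22 / ln 11 = log_11(22).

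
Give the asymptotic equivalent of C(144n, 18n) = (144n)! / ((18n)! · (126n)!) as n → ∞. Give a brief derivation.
C(144n, 18n) ~ (16777216/823543)^(18n) · sqrt(4/(7π·18n))

Write N = 18n. Apply Stirling to each factorial:
  (8N)! ~ sqrt(2π·8N) · (8N/e)^(8N),
  N! ~ sqrt(2π N) · (N/e)^N,
  (7N)! ~ sqrt(2π·7N) · (7N/e)^(7N).
The exponential factors combine to (8N)^(8N) / (N^N · (7N)^(7N)) = 8^(8N)/7^(7N) = (8^8/7^7)^N = (16777216/823543)^N.
The square-root prefactors combine to sqrt(2π·8N) / (sqrt(2π N)·sqrt(2π·7N)) = sqrt(8 / (2π·7·N)) = sqrt(4/(7π·18n)).
Substituting N = 18n: C(144n, 18n) ~ (16777216/823543)^(18n) · sqrt(4/(7π·18n)).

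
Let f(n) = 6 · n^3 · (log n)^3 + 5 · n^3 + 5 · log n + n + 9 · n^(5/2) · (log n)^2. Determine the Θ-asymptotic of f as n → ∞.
f(n) ∈ Θ(n^3 · (log n)^3)

Compare the terms by growth order. For large n, n^a · (log n)^b dominates n^a' · (log n)^b' iff a > a', or (a = a' and b > b'). Ranking the 5 terms shows the dominant one is 6 · n^3 · (log n)^3. Hence f(n) ∈ Θ(n^3 · (log n)^3).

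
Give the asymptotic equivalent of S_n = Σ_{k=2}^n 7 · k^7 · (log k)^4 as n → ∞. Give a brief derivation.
S_n ~ 7 · n^8 · (log n)^4 / 8

By integral comparison, S_n = ∫_1^n 7 · x^7 · (log x)^4 dx + O(n^7 · (log n)^4). For the integral, the leading term of ∫_1^n x^7 (log x)^4 dx is n^8/8 · (log n)^4 (by repeated integration by parts; each step lowers the log-exponent and produces a relatively O(1/log n) correction). Hence S_n ~ 7 · n^8 · (log n)^4 / 8.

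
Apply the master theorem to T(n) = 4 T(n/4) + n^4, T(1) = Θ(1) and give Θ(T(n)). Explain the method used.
T(n) = Θ(n^4)

log_4 4 ≈ 1.000. f(n) = n^4 dominates n^(log_4 4) since 4 > 1.000, and the regularity condition a·f(n/b) = 4·(n/4)^4 = (4/256)·n^4 ≤ c·f(n) holds with c = 4/256 ≈ 0.0156 < 1. So this is Case 3: T(n) = Θ(f(n)) = Θ(n^4).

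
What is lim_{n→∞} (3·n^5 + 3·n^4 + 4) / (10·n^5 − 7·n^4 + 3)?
lim = 3/10

For large n the leading n^5 terms dominate both numerator and denominator. Dividing top and bottom by n^5, every other term tends to 0, leaving 3/10.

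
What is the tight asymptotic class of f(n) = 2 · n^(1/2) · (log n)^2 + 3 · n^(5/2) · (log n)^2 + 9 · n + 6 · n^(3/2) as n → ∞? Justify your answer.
f(n) ∈ Θ(n^(5/2) · (log n)^2)

Compare the terms by growth order. For large n, n^a · (log n)^b dominates n^a' · (log n)^b' iff a > a', or (a = a' and b > b'). Ranking the 4 terms shows the dominant one is 3 · n^(5/2) · (log n)^2. Hence f(n) ∈ Θ(n^(5/2) · (log n)^2).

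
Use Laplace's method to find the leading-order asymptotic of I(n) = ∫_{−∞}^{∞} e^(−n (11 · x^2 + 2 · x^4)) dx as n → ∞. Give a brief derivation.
I(n) ~ sqrt(π/(11n))

φ(x) = 11 · x^2 + 2 · x^4 has its unique global minimum at x* = 0 (since φ'(x) = 22x + 8x^3 = 0 only at x = 0 for real x with both coefficients positive, and φ → ∞ as |x| → ∞). At x* = 0, φ(0) = 0 and φ''(0) = 22. Laplace's method then gives
  I(n) ~ sqrt(2π / (n · φ''(0))) · e^(−n φ(0)) = sqrt(2π / (22n)) = sqrt(π/(11n)).
The 2 · x^4 term contributes only at subleading order (an O(1/n) relative correction).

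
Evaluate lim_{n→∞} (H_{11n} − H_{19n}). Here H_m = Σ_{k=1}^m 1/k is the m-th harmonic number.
lim = ln(11/19)

Euler-Maclaurin gives H_m = ln m + γ + 1/(2m) + O(1/m^2). The γ and O(1/m) terms cancel in the difference:
  H_{11n} − H_{19n} = ln(11n) − ln(19n) + O(1/n) = ln(11/19) + O(1/n).
Hence the limit is ln(11/19).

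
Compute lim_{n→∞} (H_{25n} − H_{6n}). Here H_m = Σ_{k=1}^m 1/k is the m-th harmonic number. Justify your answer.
lim = ln(25/6)

Euler-Maclaurin gives H_m = ln m + γ + 1/(2m) + O(1/m^2). The γ and O(1/m) terms cancel in the difference:
  H_{25n} − H_{6n} = ln(25n) − ln(6n) + O(1/n) = ln(25/6) + O(1/n).
Hence the limit is ln(25/6).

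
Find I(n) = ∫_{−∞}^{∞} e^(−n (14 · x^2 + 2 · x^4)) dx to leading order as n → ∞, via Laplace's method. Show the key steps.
I(n) ~ sqrt(π/(14n))

φ(x) = 14 · x^2 + 2 · x^4 has its unique global minimum at x* = 0 (since φ'(x) = 28x + 8x^3 = 0 only at x = 0 for real x with both coefficients positive, and φ → ∞ as |x| → ∞). At x* = 0, φ(0) = 0 and φ''(0) = 28. Laplace's method then gives
  I(n) ~ sqrt(2π / (n · φ''(0))) · e^(−n φ(0)) = sqrt(2π / (28n)) = sqrt(π/(14n)).
The 2 · x^4 term contributes only at subleading order (an O(1/n) relative correction).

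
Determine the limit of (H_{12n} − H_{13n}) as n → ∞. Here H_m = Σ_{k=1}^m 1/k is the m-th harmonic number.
lim = ln(12/13)

Euler-Maclaurin gives H_m = ln m + γ + 1/(2m) + O(1/m^2). The γ and O(1/m) terms cancel in the difference:
  H_{12n} − H_{13n} = ln(12n) − ln(13n) + O(1/n) = ln(12/13) + O(1/n).
Hence the limit is ln(12/13).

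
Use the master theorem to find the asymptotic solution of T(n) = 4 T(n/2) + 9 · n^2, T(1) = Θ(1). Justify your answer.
T(n) = Θ(n^2 log n)

log_2 4 = 2, and f(n) = 9 · n^2 = Θ(n^(log_2 4)). This is Case 2 of the master theorem: T(n) = Θ(f(n) · log n) = Θ(n^2 log n).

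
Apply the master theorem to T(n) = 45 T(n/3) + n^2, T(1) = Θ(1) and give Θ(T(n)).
T(n) = Θ(n^(log_3 45))

Master theorem: compare f(n) = n^2 to n^(log_3 45) where log_3 45 ≈ 3.465. Since 2 < log_3 45, we have f(n) = O(n^(log_3 45 − ε)) for some ε > 0 — Case 1. Hence T(n) = Θ(n^(log_3 45)).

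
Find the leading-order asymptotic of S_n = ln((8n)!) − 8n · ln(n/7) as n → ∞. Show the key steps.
S_n ~ 8n · (ln 56 − 1) + O(ln n)

Stirling: ln((8n)!) = 8n ln(8n) − 8n + O(ln n).
  S_n = 8n ln(8n) − 8n − 8n ln(n/7) + O(ln n)
      = 8n ln(8n) − 8n ln n + 8n ln 7 − 8n + O(ln n)
      = 8n ln 8 + 8n ln 7 − 8n + O(ln n)
      = 8n (ln 56 − 1) + O(ln n).
Numerically ln(56) − 1 ≈ 3.0254.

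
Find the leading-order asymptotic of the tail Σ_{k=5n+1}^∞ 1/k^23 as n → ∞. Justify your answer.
Σ_{k>5n} 1/k^23 ~ 1/(22 · (5n)^22)

Compare to the integral: ∫_{5n}^∞ x^(−23) dx = [−x^(−22)/22]_{5n}^∞ = 1/((23−1)·(5n)^22). Euler-Maclaurin then gives
  Σ_{k>5n} 1/k^23 = ∫_{5n}^∞ dx/x^23 − 1/(2·(5n)^23) + O(1/(5n)^24).
(Equivalently this is ζ(23) − Σ_{k≤5n} 1/k^23.)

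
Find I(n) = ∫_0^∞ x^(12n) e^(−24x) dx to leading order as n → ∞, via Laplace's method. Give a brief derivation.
I(n) ~ (sqrt(2π·12n) / 24) · (12n/(24e))^(12n)

Write the integrand as exp(12n ln x − 24x) and set f(x) = 12n ln x − 24x. Then f'(x) = 12n/x − 24 = 0 at x* = 12n/24, and f''(x*) = −12n/x*^2 = −24^2/(12n). Laplace's method (interior maximum) gives
  I(n) ~ e^(f(x*)) · sqrt(2π / |f''(x*)|)
        = exp(12n ln(12n/24) − 12n) · sqrt(2π · 12n / 24^2)
        = (12n/24)^(12n) e^(−12n) · sqrt(2π·12n) / 24
        = (sqrt(2π·12n) / 24) · (12n/(24e))^(12n).
This matches Γ(12n+1)/24^(12n+1) with Stirling applied to Γ.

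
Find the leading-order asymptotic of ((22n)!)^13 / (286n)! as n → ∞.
((22n)!)^13/(286n)! ~ ((2π·22n)^(12/2) / sqrt(13)) · 13^(−13·22n)  →  0

Write N = 22n. Stirling: N! ~ sqrt(2π N)(N/e)^N and (13N)! ~ sqrt(2π·13N)·(13N/e)^(13N).
  (N!)^13/(13N)! ~ (2π N)^(13/2) (N/e)^(13N) / [sqrt(2π·13N) (13N/e)^(13N)]
     = (2π N)^(13/2) / sqrt(2π·13N) · (N/(13N))^(13N)
     = (2π N)^((13−1)/2) / sqrt(13) · 13^(−13N).
Since 13^13 > 1, the factor 13^(−13N) decays exponentially, so the ratio → 0. Substituting N = 22n gives the stated form.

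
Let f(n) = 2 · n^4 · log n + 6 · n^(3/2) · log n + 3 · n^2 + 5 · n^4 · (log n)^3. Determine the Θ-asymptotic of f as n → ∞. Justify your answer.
f(n) ∈ Θ(n^4 · (log n)^3)

Compare the terms by growth order. For large n, n^a · (log n)^b dominates n^a' · (log n)^b' iff a > a', or (a = a' and b > b'). Ranking the 4 terms shows the dominant one is 5 · n^4 · (log n)^3. Hence f(n) ∈ Θ(n^4 · (log n)^3).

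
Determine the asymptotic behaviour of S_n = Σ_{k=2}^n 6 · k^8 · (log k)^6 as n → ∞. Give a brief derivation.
S_n ~ 2 · n^9 · (log n)^6 / 3

By integral comparison, S_n = ∫_1^n 6 · x^8 · (log x)^6 dx + O(n^8 · (log n)^6). For the integral, the leading term of ∫_1^n x^8 (log x)^6 dx is n^9/9 · (log n)^6 (by repeated integration by parts; each step lowers the log-exponent and produces a relatively O(1/log n) correction). Hence S_n ~ 2 · n^9 · (log n)^6 / 3.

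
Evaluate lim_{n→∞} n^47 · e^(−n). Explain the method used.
lim = 0

Exponentials with base > 1 dominate every fixed polynomial: for any fixed c, n^c / e^n → 0 as n → ∞ (e.g. by the ratio test, or since e^n grows faster than any power of n). Hence n^47 · e^(−n) = n^47 / e^n → 0.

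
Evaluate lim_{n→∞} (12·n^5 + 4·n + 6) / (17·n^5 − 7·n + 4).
lim = 12/17

For large n the leading n^5 terms dominate both numerator and denominator. Dividing top and bottom by n^5, every other term tends to 0, leaving 12/17.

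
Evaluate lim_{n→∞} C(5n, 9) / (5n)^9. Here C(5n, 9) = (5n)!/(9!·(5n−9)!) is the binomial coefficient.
lim = 1/9! = 1/362880

With N = 5n → ∞: C(N, 9) / N^9 = [N(N−1)…(N−8)] / (9! · N^9) = (1/9!) · 1 · (1 − 1/(5n)) · … · (1 − 8/(5n)). Each factor → 1 as N → ∞, so the limit is 1/9! = 1/362880.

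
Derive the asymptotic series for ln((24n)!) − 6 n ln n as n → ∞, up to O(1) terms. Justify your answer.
ln((24n)!) − 6 n ln n = 18 n ln n + 24(ln 24 − 1) n + (1/2) ln(2π·24n) + O(1/n)

Stirling: ln((24n)!) = 24n ln(24n) − 24n + (1/2) ln(2π·24n) + O(1/n).
Expand 24n ln(24n) = 24n (ln n + ln 24) = 24n ln n + 24n ln 24.
Subtract 6n ln n: leading term is (24 − 6) n ln n = 18 n ln n. The next term is 24n ln 24 − 24n = 24(ln 24 − 1) n. Then the (1/2) ln(2π·24n) correction.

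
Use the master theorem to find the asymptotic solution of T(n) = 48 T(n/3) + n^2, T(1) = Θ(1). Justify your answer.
T(n) = Θ(n^(log_3 48))

Master theorem: compare f(n) = n^2 to n^(log_3 48) where log_3 48 ≈ 3.524. Since 2 < log_3 48, we have f(n) = O(n^(log_3 48 − ε)) for some ε > 0 — Case 1. Hence T(n) = Θ(n^(log_3 48)).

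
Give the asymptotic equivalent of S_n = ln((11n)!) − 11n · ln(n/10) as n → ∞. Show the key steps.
S_n ~ 11n · (ln 110 − 1) + O(ln n)

Stirling: ln((11n)!) = 11n ln(11n) − 11n + O(ln n).
  S_n = 11n ln(11n) − 11n − 11n ln(n/10) + O(ln n)
      = 11n ln(11n) − 11n ln n + 11n ln 10 − 11n + O(ln n)
      = 11n ln 11 + 11n ln 10 − 11n + O(ln n)
      = 11n (ln 110 − 1) + O(ln n).
Numerically ln(110) − 1 ≈ 3.7005.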